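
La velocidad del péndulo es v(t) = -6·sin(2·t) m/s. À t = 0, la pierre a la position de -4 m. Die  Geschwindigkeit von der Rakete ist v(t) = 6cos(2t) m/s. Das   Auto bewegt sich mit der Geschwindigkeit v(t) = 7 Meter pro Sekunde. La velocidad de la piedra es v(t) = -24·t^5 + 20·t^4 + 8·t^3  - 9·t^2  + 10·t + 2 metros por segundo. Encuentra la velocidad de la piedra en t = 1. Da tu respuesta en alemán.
Wir haben die Geschwindigkeit v(t) = -24·t^5 + 20·t^4 + 8·t^3 - 9·t^2 + 10·t + 2. Durch Einsetzen von t = 1: v(1) = 7.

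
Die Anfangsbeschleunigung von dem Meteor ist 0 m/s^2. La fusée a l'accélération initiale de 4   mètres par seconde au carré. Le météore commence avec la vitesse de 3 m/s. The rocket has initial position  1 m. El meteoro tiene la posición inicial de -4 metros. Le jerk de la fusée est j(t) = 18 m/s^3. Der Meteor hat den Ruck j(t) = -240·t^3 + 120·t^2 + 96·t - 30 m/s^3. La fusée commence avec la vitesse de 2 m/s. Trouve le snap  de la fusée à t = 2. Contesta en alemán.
Um dies zu lösen, müssen wir 1 Ableitung unserer Gleichung für den Ruck j(t) = 18 nehmen. Mit d/dt von j(t) finden wir s(t) = 0. Aus der Gleichung für den Snap s(t) = 0, setzen wir t = 2 ein und erhalten s = 0.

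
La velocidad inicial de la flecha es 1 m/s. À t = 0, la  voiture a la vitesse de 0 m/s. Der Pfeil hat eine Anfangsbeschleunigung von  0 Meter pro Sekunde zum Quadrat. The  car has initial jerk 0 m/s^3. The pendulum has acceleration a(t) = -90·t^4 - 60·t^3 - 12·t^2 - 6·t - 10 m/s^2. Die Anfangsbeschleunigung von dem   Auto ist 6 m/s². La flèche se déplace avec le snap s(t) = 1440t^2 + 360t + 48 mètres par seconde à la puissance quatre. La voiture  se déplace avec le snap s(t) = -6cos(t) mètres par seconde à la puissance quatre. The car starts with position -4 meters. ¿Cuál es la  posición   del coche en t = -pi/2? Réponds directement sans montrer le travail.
La respuesta es 2.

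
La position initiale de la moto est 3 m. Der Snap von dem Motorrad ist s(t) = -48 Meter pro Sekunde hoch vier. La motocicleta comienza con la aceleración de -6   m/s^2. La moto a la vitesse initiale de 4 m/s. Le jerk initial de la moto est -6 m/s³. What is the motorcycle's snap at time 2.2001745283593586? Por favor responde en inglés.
From the given snap equation s(t) = -48, we substitute t = 2.2001745283593586 to get s = -48.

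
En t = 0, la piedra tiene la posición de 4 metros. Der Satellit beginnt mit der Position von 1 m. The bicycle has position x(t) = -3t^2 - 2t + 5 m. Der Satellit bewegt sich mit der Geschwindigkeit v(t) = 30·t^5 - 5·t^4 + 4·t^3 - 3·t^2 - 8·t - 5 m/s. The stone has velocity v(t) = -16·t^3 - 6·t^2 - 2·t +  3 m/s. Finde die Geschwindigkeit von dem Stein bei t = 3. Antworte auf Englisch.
We have velocity v(t) = -16·t^3 - 6·t^2 - 2·t + 3. Substituting t = 3: v(3) = -489.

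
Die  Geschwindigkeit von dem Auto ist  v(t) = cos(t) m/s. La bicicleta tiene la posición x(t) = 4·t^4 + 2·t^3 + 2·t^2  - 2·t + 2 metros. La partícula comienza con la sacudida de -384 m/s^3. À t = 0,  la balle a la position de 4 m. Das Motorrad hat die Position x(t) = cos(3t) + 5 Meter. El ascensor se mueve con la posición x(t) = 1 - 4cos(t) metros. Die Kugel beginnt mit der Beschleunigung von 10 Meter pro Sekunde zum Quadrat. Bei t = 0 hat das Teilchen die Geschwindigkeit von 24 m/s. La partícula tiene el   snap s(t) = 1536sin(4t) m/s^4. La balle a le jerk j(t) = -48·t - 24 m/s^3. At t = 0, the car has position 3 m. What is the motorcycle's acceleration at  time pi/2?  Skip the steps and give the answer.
a(pi/2) = 0.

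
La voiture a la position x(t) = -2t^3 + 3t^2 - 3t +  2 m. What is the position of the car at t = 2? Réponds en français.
En utilisant x(t) = -2·t^3 + 3·t^2 - 3·t + 2 et en substituant t = 2, nous trouvons x = -8.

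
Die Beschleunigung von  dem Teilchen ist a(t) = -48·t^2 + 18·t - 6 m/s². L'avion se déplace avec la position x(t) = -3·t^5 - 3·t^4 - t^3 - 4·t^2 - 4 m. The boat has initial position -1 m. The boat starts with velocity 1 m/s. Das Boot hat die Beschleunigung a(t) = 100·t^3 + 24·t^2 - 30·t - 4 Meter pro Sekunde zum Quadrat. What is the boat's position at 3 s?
We need to integrate our acceleration equation a(t) = 100·t^3 + 24·t^2 - 30·t - 4 2 times. The integral of acceleration, with v(0) = 1, gives velocity: v(t) = 25·t^4 + 8·t^3 - 15·t^2 - 4·t + 1. Taking ∫v(t)dt and applying x(0) = -1, we find x(t) = 5·t^5 + 2·t^4 - 5·t^3 - 2·t^2 + t - 1. Using x(t) = 5·t^5 + 2·t^4 - 5·t^3 - 2·t^2 + t - 1 and substituting t = 3, we find x = 1226.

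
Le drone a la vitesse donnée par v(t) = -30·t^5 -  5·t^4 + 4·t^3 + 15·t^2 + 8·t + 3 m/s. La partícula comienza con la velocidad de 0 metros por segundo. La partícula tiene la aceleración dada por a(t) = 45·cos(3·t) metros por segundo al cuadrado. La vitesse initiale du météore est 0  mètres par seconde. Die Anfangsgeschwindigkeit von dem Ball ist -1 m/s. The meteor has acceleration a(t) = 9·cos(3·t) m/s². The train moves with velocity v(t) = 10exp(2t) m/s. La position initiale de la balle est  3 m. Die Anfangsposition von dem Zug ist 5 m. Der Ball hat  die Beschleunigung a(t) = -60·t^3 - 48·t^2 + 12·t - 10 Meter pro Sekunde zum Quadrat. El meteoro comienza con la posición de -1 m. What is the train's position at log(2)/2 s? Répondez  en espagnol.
Debemos encontrar la antiderivada de nuestra ecuación de la velocidad v(t) = 10·exp(2·t) 1 vez. La antiderivada de la velocidad es la posición. Usando x(0) = 5, obtenemos x(t) = 5·exp(2·t). De la ecuación de la posición x(t) = 5·exp(2·t), sustituimos t = log(2)/2 para obtener x = 10.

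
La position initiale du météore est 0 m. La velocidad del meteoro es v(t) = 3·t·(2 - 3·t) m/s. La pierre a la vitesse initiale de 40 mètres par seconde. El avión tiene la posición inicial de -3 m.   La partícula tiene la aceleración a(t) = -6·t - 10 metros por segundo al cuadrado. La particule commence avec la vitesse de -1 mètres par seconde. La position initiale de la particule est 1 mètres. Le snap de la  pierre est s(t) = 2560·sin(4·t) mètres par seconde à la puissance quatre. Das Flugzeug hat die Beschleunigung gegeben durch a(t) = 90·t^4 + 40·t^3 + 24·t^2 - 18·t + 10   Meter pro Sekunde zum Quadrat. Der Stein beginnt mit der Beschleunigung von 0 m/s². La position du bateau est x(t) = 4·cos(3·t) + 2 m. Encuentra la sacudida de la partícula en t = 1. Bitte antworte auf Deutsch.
Wir müssen unsere Gleichung für die Beschleunigung a(t) = -6·t - 10 1-mal ableiten. Durch Ableiten von der Beschleunigung erhalten wir den Ruck: j(t) = -6. Mit j(t) = -6 und Einsetzen von t = 1, finden wir j = -6.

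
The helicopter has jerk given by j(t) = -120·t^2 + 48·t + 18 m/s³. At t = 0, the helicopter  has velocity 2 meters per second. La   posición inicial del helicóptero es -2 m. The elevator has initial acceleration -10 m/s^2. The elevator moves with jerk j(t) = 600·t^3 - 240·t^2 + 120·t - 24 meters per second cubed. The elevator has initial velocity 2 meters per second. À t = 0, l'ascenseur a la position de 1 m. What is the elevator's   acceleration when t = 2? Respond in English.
Starting from jerk j(t) = 600·t^3 - 240·t^2 + 120·t - 24, we take 1 antiderivative. Integrating jerk and using the initial condition a(0) = -10, we get a(t) = 150·t^4 - 80·t^3 + 60·t^2 - 24·t - 10. From the given acceleration equation a(t) = 150·t^4 - 80·t^3 + 60·t^2 - 24·t - 10, we substitute t = 2 to get a = 1942.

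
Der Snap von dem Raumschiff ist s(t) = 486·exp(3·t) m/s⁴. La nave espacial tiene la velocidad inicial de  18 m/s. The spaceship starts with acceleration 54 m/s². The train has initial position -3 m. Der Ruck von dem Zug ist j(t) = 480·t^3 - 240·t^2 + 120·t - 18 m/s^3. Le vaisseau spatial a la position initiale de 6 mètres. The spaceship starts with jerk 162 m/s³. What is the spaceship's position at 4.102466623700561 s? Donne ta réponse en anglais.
We need to integrate our snap equation s(t) = 486·exp(3·t) 4 times. Integrating snap and using the initial condition j(0) = 162, we get j(t) = 162·exp(3·t). The integral of jerk is acceleration. Using a(0) = 54, we get a(t) = 54·exp(3·t). Finding the antiderivative of a(t) and using v(0) = 18: v(t) = 18·exp(3·t). The antiderivative of velocity, with x(0) = 6, gives position: x(t) = 6·exp(3·t). From the given position equation x(t) = 6·exp(3·t), we substitute t = 4.102466623700561 to get x = 1327966.44360527.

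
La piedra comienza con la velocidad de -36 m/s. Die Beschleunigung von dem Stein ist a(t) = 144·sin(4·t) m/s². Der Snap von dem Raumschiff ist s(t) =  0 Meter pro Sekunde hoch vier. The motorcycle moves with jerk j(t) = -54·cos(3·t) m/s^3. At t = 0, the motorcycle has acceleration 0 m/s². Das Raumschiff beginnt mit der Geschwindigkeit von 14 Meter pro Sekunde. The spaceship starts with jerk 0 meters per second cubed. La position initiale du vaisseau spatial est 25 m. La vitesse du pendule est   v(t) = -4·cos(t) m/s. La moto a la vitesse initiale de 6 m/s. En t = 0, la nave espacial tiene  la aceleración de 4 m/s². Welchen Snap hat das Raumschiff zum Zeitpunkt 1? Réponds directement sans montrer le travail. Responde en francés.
La réponse est 0.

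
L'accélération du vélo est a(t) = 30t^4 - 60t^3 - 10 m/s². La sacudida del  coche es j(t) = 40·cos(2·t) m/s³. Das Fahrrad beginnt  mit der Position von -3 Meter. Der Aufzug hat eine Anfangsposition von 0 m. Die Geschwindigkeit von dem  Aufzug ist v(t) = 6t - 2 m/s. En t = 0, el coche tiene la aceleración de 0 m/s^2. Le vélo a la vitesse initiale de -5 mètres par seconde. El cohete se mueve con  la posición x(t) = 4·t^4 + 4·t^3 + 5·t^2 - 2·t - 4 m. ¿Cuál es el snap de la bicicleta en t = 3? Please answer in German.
Ausgehend von der Beschleunigung a(t) = 30·t^4 - 60·t^3 - 10, nehmen wir 2 Ableitungen. Durch Ableiten von der Beschleunigung erhalten wir den Ruck: j(t) = 120·t^3 - 180·t^2. Die Ableitung von dem Ruck ergibt den Snap: s(t) = 360·t^2 - 360·t. Mit s(t) = 360·t^2 - 360·t und Einsetzen von t = 3, finden wir s = 2160.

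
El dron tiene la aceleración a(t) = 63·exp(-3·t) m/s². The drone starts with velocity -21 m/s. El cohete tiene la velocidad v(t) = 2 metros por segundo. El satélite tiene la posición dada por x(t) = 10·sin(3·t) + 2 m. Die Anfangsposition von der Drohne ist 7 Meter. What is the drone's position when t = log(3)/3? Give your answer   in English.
To solve this, we need to take 2 integrals of our acceleration equation a(t) = 63·exp(-3·t). The antiderivative of acceleration, with v(0) = -21, gives velocity: v(t) = -21·exp(-3·t). Finding the antiderivative of v(t) and using x(0) = 7: x(t) = 7·exp(-3·t). We have position x(t) = 7·exp(-3·t). Substituting t = log(3)/3: x(log(3)/3) = 7/3.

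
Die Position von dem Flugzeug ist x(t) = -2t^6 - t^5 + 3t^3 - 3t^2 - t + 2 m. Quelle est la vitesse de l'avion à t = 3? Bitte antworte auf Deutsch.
Wir müssen unsere Gleichung für die Position x(t) = -2·t^6 - t^5 + 3·t^3 - 3·t^2 - t + 2 1-mal ableiten. Die Ableitung von der Position ergibt die Geschwindigkeit: v(t) = -12·t^5 - 5·t^4 + 9·t^2 - 6·t - 1. Aus der Gleichung für die Geschwindigkeit v(t) = -12·t^5 - 5·t^4 + 9·t^2 - 6·t - 1, setzen wir t = 3 ein und erhalten v = -3259.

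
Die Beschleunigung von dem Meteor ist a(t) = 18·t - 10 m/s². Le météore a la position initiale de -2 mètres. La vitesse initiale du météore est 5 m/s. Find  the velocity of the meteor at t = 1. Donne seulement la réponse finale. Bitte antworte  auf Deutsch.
v(1) = 4.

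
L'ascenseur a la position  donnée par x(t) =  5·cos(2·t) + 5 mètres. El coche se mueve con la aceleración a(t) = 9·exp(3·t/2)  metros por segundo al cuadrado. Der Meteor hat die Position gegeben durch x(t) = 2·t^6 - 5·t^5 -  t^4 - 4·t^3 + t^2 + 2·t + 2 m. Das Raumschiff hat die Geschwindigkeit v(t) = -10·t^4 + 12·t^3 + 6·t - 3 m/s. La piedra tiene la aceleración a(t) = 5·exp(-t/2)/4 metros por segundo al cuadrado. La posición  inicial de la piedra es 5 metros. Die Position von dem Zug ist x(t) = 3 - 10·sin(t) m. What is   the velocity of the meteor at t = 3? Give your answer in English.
Starting from position x(t) = 2·t^6 - 5·t^5 - t^4 - 4·t^3 + t^2 + 2·t + 2, we take 1 derivative. The derivative of position gives velocity: v(t) = 12·t^5 - 25·t^4 - 4·t^3 - 12·t^2 + 2·t + 2. From the given velocity equation v(t) = 12·t^5 - 25·t^4 - 4·t^3 - 12·t^2 + 2·t + 2, we substitute t = 3 to get v = 683.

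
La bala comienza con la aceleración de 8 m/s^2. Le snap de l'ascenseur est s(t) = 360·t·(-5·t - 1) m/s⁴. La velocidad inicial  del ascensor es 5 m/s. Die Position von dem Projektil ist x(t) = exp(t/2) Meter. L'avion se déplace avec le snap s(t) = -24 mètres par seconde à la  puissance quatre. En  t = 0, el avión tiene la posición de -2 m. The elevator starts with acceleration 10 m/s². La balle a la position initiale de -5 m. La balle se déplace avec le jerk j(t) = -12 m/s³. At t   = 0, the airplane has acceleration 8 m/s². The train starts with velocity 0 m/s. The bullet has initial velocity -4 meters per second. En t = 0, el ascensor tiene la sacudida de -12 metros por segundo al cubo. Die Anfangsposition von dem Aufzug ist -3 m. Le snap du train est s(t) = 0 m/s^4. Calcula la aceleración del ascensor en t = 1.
Necesitamos integrar nuestra ecuación del snap s(t) = 360·t·(-5·t - 1) 2 veces. Tomando ∫s(t)dt y aplicando j(0) = -12, encontramos j(t) = -600·t^3 - 180·t^2 - 12. La antiderivada de la sacudida, con a(0) = 10, da la aceleración: a(t) = -150·t^4 - 60·t^3 - 12·t + 10. Usando a(t) = -150·t^4 - 60·t^3 - 12·t + 10 y sustituyendo t = 1, encontramos a = -212.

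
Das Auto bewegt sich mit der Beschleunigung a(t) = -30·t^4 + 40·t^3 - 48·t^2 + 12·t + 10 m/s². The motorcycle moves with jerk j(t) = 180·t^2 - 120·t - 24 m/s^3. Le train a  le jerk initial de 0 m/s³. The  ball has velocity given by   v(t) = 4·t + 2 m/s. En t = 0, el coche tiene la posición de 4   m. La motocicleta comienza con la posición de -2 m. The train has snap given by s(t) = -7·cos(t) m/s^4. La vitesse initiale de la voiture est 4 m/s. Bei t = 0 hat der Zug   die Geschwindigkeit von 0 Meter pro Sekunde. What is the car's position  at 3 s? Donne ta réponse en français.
Nous devons intégrer notre équation de l'accélération a(t) = -30·t^4 + 40·t^3 - 48·t^2 + 12·t + 10 2 fois. La primitive de l'accélération est la vitesse. En utilisant v(0) = 4, nous obtenons v(t) = -6·t^5 + 10·t^4 - 16·t^3 + 6·t^2 + 10·t + 4. L'intégrale de la vitesse, avec x(0) = 4, donne la position: x(t) = -t^6 + 2·t^5 - 4·t^4 + 2·t^3 + 5·t^2 + 4·t + 4. En utilisant x(t) = -t^6 + 2·t^5 - 4·t^4 + 2·t^3 + 5·t^2 + 4·t + 4 et en substituant t = 3, nous trouvons x = -452.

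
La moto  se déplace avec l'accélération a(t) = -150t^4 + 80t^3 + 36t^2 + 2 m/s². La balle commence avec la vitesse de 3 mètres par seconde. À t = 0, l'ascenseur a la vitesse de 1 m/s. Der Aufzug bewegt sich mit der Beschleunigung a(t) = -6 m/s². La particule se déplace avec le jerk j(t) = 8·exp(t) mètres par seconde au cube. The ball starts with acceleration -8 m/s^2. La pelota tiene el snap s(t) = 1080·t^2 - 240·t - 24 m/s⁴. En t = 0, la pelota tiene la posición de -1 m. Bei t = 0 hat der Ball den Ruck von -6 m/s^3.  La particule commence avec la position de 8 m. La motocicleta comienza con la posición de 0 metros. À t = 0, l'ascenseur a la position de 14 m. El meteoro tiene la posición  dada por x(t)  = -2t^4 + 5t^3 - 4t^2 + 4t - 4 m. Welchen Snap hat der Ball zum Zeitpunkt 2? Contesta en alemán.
Aus der Gleichung für den Snap s(t) = 1080·t^2 - 240·t - 24, setzen wir t = 2 ein und erhalten s = 3816.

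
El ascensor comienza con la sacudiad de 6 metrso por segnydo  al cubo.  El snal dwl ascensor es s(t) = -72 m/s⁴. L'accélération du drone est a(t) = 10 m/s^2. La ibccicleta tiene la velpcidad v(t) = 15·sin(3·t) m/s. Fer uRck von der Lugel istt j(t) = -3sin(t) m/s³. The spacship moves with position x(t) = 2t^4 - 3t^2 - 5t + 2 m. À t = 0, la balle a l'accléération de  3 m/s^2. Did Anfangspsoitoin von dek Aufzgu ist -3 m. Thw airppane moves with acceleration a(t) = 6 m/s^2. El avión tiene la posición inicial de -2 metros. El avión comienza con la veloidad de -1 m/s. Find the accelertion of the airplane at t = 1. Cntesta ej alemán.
Mit a(t) = 6 und Einsetzen von t = 1, finden wir a = 6.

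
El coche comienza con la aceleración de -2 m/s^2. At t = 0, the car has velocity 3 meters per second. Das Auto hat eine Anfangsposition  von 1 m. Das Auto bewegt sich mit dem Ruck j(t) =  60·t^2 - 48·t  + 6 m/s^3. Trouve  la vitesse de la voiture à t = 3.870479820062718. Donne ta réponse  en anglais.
To find the answer, we compute 2 integrals of j(t) = 60·t^2 - 48·t + 6. The antiderivative of jerk, with a(0) = -2, gives acceleration: a(t) = 20·t^3 - 24·t^2 + 6·t - 2. The antiderivative of acceleration, with v(0) = 3, gives velocity: v(t) = 5·t^4 - 8·t^3 + 3·t^2 - 2·t + 3. Using v(t) = 5·t^4 - 8·t^3 + 3·t^2 - 2·t + 3 and substituting t = 3.870479820062718, we find v = 698.437552582300.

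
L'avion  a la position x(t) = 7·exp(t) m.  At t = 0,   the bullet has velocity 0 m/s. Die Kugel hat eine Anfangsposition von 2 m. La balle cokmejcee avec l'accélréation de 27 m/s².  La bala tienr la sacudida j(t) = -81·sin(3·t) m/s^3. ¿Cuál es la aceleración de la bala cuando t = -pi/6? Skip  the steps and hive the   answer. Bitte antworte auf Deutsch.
Bei t = -pi/6, a = 0.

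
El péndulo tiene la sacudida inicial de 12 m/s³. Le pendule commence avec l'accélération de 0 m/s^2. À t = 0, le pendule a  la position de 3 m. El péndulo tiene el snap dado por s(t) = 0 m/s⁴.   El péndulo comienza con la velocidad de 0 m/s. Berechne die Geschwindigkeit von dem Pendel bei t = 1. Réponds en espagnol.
Necesitamos integrar nuestra ecuación del snap s(t) = 0 3 veces. La integral del snap es la sacudida. Usando j(0) = 12, obtenemos j(t) = 12. La antiderivada de la sacudida es la aceleración. Usando a(0) = 0, obtenemos a(t) = 12·t. La integral de la aceleración es la velocidad. Usando v(0) = 0, obtenemos v(t) = 6·t^2. Tenemos la velocidad v(t) = 6·t^2. Sustituyendo t = 1: v(1) = 6.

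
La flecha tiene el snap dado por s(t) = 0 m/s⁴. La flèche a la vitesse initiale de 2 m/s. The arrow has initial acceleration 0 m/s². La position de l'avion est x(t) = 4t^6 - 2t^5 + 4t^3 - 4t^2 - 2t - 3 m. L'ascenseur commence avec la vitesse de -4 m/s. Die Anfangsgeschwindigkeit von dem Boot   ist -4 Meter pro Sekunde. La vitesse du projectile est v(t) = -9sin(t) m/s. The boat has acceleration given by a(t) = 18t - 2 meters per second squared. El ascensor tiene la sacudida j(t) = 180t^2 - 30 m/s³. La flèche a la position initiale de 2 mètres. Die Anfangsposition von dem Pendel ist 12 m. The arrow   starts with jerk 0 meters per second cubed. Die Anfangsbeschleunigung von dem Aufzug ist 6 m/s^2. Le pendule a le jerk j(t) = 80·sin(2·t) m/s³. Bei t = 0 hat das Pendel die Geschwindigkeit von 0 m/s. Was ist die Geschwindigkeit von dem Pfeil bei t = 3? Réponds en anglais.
To solve this, we need to take 3 antiderivatives of our snap equation s(t) = 0. The antiderivative of snap, with j(0) = 0, gives jerk: j(t) = 0. The antiderivative of jerk is acceleration. Using a(0) = 0, we get a(t) = 0. Taking ∫a(t)dt and applying v(0) = 2, we find v(t) = 2. Using v(t) = 2 and substituting t = 3, we find v = 2.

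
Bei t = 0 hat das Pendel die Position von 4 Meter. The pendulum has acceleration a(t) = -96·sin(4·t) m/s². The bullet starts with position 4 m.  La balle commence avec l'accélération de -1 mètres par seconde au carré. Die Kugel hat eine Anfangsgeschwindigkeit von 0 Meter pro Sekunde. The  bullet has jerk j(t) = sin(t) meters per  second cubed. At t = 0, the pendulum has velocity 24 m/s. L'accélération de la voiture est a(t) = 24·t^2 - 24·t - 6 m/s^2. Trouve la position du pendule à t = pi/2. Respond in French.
En partant de l'accélération a(t) = -96·sin(4·t), nous prenons 2 intégrales. En prenant ∫a(t)dt et en appliquant v(0) = 24, nous trouvons v(t) = 24·cos(4·t). En intégrant la vitesse et en utilisant la condition initiale x(0) = 4, nous obtenons x(t) = 6·sin(4·t) + 4. En utilisant x(t) = 6·sin(4·t) + 4 et en substituant t = pi/2, nous trouvons x = 4.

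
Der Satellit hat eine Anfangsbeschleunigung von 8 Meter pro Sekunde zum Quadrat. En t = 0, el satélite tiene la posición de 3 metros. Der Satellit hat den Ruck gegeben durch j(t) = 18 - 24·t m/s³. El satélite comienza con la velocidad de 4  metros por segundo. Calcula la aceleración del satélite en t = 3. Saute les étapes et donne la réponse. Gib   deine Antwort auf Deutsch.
a(3) = -46.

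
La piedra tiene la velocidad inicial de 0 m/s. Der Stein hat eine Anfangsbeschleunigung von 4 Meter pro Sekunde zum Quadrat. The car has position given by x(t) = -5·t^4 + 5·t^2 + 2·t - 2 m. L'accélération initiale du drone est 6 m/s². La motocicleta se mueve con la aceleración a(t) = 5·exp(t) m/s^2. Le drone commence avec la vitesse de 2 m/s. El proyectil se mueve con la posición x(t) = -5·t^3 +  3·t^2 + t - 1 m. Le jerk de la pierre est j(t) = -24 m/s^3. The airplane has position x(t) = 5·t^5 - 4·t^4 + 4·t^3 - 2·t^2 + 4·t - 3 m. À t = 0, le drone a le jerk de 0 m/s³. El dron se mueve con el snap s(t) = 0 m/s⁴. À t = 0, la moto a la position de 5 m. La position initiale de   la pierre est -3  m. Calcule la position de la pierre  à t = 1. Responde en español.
Necesitamos integrar nuestra ecuación de la sacudida j(t) = -24 3 veces. La antiderivada de la sacudida, con a(0) = 4, da la aceleración: a(t) = 4 - 24·t. Tomando ∫a(t)dt y aplicando v(0) = 0, encontramos v(t) = 4·t·(1 - 3·t). Tomando ∫v(t)dt y aplicando x(0) = -3, encontramos x(t) = -4·t^3 + 2·t^2 - 3. Tenemos la posición x(t) = -4·t^3 + 2·t^2 - 3. Sustituyendo t = 1: x(1) = -5.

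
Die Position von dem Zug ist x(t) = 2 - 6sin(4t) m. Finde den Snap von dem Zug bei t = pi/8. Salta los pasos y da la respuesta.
Bei t = pi/8, s = -1536.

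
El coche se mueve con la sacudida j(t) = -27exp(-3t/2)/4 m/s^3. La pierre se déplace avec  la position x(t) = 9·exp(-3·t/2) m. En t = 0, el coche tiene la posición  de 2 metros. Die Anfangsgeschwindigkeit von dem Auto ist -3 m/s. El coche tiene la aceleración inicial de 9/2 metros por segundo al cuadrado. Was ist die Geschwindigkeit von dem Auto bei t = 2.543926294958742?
Um dies zu lösen, müssen wir 2 Stammfunktionen unserer Gleichung für den Ruck j(t) = -27·exp(-3·t/2)/4 finden. Durch Integration von dem Ruck und Verwendung der Anfangsbedingung a(0) = 9/2, erhalten wir a(t) = 9·exp(-3·t/2)/2. Durch Integration von der Beschleunigung und Verwendung der Anfangsbedingung v(0) = -3, erhalten wir v(t) = -3·exp(-3·t/2). Aus der Gleichung für die Geschwindigkeit v(t) = -3·exp(-3·t/2), setzen wir t = 2.543926294958742 ein und erhalten v = -0.0660543656690742.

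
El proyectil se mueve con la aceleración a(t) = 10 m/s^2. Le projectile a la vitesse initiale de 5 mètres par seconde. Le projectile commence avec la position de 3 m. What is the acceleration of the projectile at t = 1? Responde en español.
Usando a(t) = 10 y sustituyendo t = 1, encontramos a = 10.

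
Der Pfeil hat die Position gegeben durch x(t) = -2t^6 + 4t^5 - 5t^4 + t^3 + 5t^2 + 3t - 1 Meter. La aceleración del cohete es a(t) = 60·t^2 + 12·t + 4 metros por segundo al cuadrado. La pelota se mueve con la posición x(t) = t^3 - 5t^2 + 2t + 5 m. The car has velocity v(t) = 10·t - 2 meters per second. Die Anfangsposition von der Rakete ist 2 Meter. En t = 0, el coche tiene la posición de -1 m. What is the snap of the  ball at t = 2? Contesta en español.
Para resolver esto, necesitamos tomar 4 derivadas de nuestra ecuación de la posición x(t) = t^3 - 5·t^2 + 2·t + 5. Derivando la posición, obtenemos la velocidad: v(t) = 3·t^2 - 10·t + 2. Tomando d/dt de v(t), encontramos a(t) = 6·t - 10. La derivada de la aceleración da la sacudida: j(t) = 6. La derivada de la sacudida da el snap: s(t) = 0. Usando s(t) = 0 y sustituyendo t = 2, encontramos s = 0.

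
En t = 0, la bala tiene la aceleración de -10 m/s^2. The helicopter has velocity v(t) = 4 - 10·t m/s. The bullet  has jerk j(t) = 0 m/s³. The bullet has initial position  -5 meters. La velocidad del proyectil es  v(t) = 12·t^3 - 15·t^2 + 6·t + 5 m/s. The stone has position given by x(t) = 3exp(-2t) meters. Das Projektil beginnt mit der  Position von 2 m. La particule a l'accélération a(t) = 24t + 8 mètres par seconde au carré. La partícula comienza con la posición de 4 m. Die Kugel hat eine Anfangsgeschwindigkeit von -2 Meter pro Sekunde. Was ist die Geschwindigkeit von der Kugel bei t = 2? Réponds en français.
Pour résoudre ceci, nous devons prendre 2 intégrales de notre équation du jerk j(t) = 0. En intégrant le jerk et en utilisant la condition initiale a(0) = -10, nous obtenons a(t) = -10. En intégrant l'accélération et en utilisant la condition initiale v(0) = -2, nous obtenons v(t) = -10·t - 2. Nous avons la vitesse v(t) = -10·t - 2. En substituant t = 2: v(2) = -22.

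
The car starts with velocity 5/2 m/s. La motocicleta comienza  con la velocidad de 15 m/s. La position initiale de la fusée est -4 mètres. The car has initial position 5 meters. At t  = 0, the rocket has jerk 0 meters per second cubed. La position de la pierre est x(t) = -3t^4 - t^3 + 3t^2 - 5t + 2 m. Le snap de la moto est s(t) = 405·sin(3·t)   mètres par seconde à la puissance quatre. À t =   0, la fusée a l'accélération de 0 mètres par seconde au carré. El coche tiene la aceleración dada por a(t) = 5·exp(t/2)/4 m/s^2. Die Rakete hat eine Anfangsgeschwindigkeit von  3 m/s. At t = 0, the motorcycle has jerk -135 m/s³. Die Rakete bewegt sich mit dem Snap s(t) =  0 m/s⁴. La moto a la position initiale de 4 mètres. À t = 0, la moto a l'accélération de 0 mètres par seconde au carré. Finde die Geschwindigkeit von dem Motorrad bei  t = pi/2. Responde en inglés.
We must find the integral of our snap equation s(t) = 405·sin(3·t) 3 times. Integrating snap and using the initial condition j(0) = -135, we get j(t) = -135·cos(3·t). Integrating jerk and using the initial condition a(0) = 0, we get a(t) = -45·sin(3·t). Finding the integral of a(t) and using v(0) = 15: v(t) = 15·cos(3·t). Using v(t) = 15·cos(3·t) and substituting t = pi/2, we find v = 0.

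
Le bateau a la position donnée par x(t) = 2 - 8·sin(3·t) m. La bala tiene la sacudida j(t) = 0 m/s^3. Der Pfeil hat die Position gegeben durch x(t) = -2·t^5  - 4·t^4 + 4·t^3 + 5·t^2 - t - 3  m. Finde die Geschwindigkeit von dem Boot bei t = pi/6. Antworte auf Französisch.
Pour résoudre ceci, nous devons prendre 1 dérivée de notre équation de la position x(t) = 2 - 8·sin(3·t). En prenant d/dt de x(t), nous trouvons v(t) = -24·cos(3·t). De l'équation de la vitesse v(t) = -24·cos(3·t), nous substituons t = pi/6 pour obtenir v = 0.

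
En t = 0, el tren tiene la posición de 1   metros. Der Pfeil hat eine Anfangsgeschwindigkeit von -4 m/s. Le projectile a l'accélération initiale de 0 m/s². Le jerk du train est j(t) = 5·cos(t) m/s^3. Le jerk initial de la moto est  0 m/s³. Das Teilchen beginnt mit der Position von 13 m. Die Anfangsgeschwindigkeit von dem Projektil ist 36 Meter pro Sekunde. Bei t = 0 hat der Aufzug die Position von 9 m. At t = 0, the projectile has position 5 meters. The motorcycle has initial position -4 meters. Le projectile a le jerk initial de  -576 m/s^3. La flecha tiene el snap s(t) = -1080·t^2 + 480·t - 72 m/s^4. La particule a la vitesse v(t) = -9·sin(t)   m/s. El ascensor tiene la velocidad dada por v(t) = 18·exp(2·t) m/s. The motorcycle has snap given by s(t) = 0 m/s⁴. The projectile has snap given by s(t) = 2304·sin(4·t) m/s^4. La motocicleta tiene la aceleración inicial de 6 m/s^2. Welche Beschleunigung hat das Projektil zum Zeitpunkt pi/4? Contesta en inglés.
Starting from snap s(t) = 2304·sin(4·t), we take 2 integrals. Integrating snap and using the initial condition j(0) = -576, we get j(t) = -576·cos(4·t). Finding the antiderivative of j(t) and using a(0) = 0: a(t) = -144·sin(4·t). We have acceleration a(t) = -144·sin(4·t). Substituting t = pi/4: a(pi/4) = 0.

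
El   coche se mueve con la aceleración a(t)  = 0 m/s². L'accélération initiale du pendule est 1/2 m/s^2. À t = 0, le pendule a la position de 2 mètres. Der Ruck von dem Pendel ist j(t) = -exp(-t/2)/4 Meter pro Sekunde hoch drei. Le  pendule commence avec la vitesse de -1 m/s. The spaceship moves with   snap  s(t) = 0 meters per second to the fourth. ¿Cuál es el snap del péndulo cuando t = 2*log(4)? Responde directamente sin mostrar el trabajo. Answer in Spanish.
La respuesta es 1/32.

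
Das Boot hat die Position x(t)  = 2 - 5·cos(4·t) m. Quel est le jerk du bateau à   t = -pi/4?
En partant de la position x(t) = 2 - 5·cos(4·t), nous prenons 3 dérivées. En dérivant la position, nous obtenons la vitesse: v(t) = 20·sin(4·t). En prenant d/dt de v(t), nous trouvons a(t) = 80·cos(4·t). En prenant d/dt de a(t), nous trouvons j(t) = -320·sin(4·t). En utilisant j(t) = -320·sin(4·t) et en substituant t = -pi/4, nous trouvons j = 0.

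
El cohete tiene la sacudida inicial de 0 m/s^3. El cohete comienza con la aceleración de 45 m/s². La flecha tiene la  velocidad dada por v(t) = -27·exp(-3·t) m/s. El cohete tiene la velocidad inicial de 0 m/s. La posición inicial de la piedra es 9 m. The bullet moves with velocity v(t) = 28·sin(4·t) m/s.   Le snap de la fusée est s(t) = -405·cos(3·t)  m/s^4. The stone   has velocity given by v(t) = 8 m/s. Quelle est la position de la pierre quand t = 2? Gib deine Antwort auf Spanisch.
Para resolver esto, necesitamos tomar 1 antiderivada de nuestra ecuación de la velocidad v(t) = 8. La integral de la velocidad, con x(0) = 9, da la posición: x(t) = 8·t + 9. De la ecuación de la posición x(t) = 8·t + 9, sustituimos t = 2 para obtener x = 25.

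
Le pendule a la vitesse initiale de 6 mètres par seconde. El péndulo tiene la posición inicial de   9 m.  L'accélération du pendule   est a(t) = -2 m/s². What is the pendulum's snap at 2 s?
To solve this, we need to take 2 derivatives of our acceleration equation a(t) = -2. Taking d/dt of a(t), we find j(t) = 0. Differentiating jerk, we get snap: s(t) = 0. From the given snap equation s(t) = 0, we substitute t = 2 to get s = 0.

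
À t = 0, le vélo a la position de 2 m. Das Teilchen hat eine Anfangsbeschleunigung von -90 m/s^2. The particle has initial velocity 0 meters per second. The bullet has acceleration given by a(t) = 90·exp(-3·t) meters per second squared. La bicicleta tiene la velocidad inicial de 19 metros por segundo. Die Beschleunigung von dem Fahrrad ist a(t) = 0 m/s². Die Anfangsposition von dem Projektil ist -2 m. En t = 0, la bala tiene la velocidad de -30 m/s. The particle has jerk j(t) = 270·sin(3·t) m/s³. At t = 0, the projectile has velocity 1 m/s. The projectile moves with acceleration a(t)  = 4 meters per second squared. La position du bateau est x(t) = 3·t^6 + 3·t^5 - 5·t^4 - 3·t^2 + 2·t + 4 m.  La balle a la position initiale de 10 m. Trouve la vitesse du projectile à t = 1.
En partant de l'accélération a(t) = 4, nous prenons 1 primitive. L'intégrale de l'accélération est la vitesse. En utilisant v(0) = 1, nous obtenons v(t) = 4·t + 1. Nous avons la vitesse v(t) = 4·t + 1. En substituant t = 1: v(1) = 5.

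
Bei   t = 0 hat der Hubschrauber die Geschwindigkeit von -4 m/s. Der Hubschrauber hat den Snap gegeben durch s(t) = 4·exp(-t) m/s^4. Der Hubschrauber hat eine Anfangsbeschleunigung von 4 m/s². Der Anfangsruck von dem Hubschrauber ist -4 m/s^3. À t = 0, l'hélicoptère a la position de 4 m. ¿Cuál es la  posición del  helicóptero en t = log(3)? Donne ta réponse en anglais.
We must find the integral of our snap equation s(t) = 4·exp(-t) 4 times. The antiderivative of snap is jerk. Using j(0) = -4, we get j(t) = -4·exp(-t). The antiderivative of jerk, with a(0) = 4, gives acceleration: a(t) = 4·exp(-t). Integrating acceleration and using the initial condition v(0) = -4, we get v(t) = -4·exp(-t). Integrating velocity and using the initial condition x(0) = 4, we get x(t) = 4·exp(-t). We have position x(t) = 4·exp(-t). Substituting t = log(3): x(log(3)) = 4/3.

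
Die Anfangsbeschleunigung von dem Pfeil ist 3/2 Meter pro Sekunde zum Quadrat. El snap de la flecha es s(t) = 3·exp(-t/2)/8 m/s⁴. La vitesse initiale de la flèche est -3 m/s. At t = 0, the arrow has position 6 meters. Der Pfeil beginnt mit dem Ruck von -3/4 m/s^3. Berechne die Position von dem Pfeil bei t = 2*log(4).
Wir müssen die Stammfunktion unserer Gleichung für den Snap s(t) = 3·exp(-t/2)/8 4-mal finden. Durch Integration von dem Snap und Verwendung der Anfangsbedingung j(0) = -3/4, erhalten wir j(t) = -3·exp(-t/2)/4. Durch Integration von dem Ruck und Verwendung der Anfangsbedingung a(0) = 3/2, erhalten wir a(t) = 3·exp(-t/2)/2. Die Stammfunktion von der Beschleunigung ist die Geschwindigkeit. Mit v(0) = -3 erhalten wir v(t) = -3·exp(-t/2). Das Integral von der Geschwindigkeit ist die Position. Mit x(0) = 6 erhalten wir x(t) = 6·exp(-t/2). Wir haben die Position x(t) = 6·exp(-t/2). Durch Einsetzen von t = 2*log(4): x(2*log(4)) = 3/2.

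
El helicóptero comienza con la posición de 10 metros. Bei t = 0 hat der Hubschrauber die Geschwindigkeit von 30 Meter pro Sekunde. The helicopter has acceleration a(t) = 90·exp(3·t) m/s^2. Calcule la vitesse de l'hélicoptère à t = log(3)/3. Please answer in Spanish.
Necesitamos integrar nuestra ecuación de la aceleración a(t) = 90·exp(3·t) 1 vez. Integrando la aceleración y usando la condición inicial v(0) = 30, obtenemos v(t) = 30·exp(3·t). Usando v(t) = 30·exp(3·t) y sustituyendo t = log(3)/3, encontramos v = 90.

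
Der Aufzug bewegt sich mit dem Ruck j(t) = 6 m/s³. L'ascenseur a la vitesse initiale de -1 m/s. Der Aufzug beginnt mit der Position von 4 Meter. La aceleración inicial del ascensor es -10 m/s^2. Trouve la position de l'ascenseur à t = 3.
Nous devons trouver la primitive de notre équation du jerk j(t) = 6 3 fois. En intégrant le jerk et en utilisant la condition initiale a(0) = -10, nous obtenons a(t) = 6·t - 10. En prenant ∫a(t)dt et en appliquant v(0) = -1, nous trouvons v(t) = 3·t^2 - 10·t - 1. L'intégrale de la vitesse est la position. En utilisant x(0) = 4, nous obtenons x(t) = t^3 - 5·t^2 - t + 4. Nous avons la position x(t) = t^3 - 5·t^2 - t + 4. En substituant t = 3: x(3) = -17.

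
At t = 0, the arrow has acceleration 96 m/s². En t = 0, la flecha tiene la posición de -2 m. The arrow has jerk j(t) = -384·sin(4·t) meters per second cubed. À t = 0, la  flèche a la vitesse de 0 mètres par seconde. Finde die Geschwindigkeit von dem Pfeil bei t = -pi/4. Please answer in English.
We must find the antiderivative of our jerk equation j(t) = -384·sin(4·t) 2 times. Integrating jerk and using the initial condition a(0) = 96, we get a(t) = 96·cos(4·t). Taking ∫a(t)dt and applying v(0) = 0, we find v(t) = 24·sin(4·t). We have velocity v(t) = 24·sin(4·t). Substituting t = -pi/4: v(-pi/4) = 0.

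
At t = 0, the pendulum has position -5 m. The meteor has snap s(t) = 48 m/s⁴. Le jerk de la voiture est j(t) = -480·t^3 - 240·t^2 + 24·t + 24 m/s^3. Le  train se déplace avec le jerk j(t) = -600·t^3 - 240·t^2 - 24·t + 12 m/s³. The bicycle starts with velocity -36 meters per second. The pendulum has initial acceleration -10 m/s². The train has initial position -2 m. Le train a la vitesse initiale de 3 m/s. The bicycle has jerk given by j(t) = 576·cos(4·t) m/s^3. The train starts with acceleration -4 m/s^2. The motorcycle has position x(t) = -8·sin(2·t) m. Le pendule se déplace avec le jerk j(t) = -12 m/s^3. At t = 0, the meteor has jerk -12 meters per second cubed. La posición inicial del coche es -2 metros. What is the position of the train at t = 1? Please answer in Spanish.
Para resolver esto, necesitamos tomar 3 antiderivadas de nuestra ecuación de la sacudida j(t) = -600·t^3 - 240·t^2 - 24·t + 12. Integrando la sacudida y usando la condición inicial a(0) = -4, obtenemos a(t) = -150·t^4 - 80·t^3 - 12·t^2 + 12·t - 4. La antiderivada de la aceleración, con v(0) = 3, da la velocidad: v(t) = -30·t^5 - 20·t^4 - 4·t^3 + 6·t^2 - 4·t + 3. Tomando ∫v(t)dt y aplicando x(0) = -2, encontramos x(t) = -5·t^6 - 4·t^5 - t^4 + 2·t^3 - 2·t^2 + 3·t - 2. Tenemos la posición x(t) = -5·t^6 - 4·t^5 - t^4 + 2·t^3 - 2·t^2 + 3·t - 2. Sustituyendo t = 1: x(1) = -9.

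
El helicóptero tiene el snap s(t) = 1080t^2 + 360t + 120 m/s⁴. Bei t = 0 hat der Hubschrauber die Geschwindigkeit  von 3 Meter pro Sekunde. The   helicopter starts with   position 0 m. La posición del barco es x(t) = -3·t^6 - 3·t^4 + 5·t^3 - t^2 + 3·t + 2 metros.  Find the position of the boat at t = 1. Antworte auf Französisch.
De l'équation de la position x(t) = -3·t^6 - 3·t^4 + 5·t^3 - t^2 + 3·t + 2, nous substituons t = 1 pour obtenir x = 3.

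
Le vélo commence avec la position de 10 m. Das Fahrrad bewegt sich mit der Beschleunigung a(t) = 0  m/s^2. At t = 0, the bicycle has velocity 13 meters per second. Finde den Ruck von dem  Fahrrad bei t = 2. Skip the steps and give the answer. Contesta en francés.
À t = 2, j = 0.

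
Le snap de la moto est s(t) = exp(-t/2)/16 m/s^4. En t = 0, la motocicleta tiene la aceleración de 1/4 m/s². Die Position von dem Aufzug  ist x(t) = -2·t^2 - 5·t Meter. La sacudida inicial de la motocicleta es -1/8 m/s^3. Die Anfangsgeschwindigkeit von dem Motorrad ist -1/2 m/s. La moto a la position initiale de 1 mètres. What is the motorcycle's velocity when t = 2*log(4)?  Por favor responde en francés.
Nous devons trouver la primitive de notre équation du snap s(t) = exp(-t/2)/16 3 fois. L'intégrale du snap, avec j(0) = -1/8, donne le jerk: j(t) = -exp(-t/2)/8. En intégrant le jerk et en utilisant la condition initiale a(0) = 1/4, nous obtenons a(t) = exp(-t/2)/4. En intégrant l'accélération et en utilisant la condition initiale v(0) = -1/2, nous obtenons v(t) = -exp(-t/2)/2. En utilisant v(t) = -exp(-t/2)/2 et en substituant t = 2*log(4), nous trouvons v = -1/8.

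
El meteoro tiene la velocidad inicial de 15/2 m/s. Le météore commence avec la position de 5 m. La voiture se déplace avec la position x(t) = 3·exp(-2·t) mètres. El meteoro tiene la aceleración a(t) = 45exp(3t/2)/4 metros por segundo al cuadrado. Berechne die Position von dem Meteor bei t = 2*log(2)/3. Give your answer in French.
Nous devons intégrer notre équation de l'accélération a(t) = 45·exp(3·t/2)/4 2 fois. La primitive de l'accélération est la vitesse. En utilisant v(0) = 15/2, nous obtenons v(t) = 15·exp(3·t/2)/2. En prenant ∫v(t)dt et en appliquant x(0) = 5, nous trouvons x(t) = 5·exp(3·t/2). De l'équation de la position x(t) = 5·exp(3·t/2), nous substituons t = 2*log(2)/3 pour obtenir x = 10.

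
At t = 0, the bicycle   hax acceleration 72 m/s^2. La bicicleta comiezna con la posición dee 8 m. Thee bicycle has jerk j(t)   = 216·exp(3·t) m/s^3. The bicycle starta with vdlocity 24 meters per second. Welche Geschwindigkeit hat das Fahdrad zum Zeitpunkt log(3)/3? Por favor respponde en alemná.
Wir müssen das Integral unserer Gleichung für den Ruck j(t) = 216·exp(3·t) 2-mal finden. Durch Integration von dem Ruck und Verwendung der Anfangsbedingung a(0) = 72, erhalten wir a(t) = 72·exp(3·t). Durch Integration von der Beschleunigung und Verwendung der Anfangsbedingung v(0) = 24, erhalten wir v(t) = 24·exp(3·t). Mit v(t) = 24·exp(3·t) und Einsetzen von t = log(3)/3, finden wir v = 72.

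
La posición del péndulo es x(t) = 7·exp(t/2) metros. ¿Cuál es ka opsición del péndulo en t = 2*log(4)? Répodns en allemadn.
Aus der Gleichung für die Position x(t) = 7·exp(t/2), setzen wir t = 2*log(4) ein und erhalten x = 28.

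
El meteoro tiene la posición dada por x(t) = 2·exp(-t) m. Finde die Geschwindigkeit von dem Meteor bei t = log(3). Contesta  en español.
Debemos derivar nuestra ecuación de la posición x(t) = 2·exp(-t) 1 vez. Derivando la posición, obtenemos la velocidad: v(t) = -2·exp(-t). Tenemos la velocidad v(t) = -2·exp(-t). Sustituyendo t = log(3): v(log(3)) = -2/3.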